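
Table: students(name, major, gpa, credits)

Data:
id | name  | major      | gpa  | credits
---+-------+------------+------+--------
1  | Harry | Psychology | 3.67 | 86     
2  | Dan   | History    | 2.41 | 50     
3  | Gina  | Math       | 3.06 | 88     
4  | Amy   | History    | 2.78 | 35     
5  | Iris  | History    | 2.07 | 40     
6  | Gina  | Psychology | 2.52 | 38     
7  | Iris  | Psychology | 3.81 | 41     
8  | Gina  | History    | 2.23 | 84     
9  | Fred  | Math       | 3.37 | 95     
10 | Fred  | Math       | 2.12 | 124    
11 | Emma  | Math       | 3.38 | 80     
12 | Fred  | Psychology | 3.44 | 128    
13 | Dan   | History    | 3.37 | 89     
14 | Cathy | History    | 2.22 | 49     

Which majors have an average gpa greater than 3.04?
SELECT major, AVG(gpa)
FROM students
GROUP BY major
HAVING AVG(gpa) > 3.04

Result:
  Psychology: avg=3.36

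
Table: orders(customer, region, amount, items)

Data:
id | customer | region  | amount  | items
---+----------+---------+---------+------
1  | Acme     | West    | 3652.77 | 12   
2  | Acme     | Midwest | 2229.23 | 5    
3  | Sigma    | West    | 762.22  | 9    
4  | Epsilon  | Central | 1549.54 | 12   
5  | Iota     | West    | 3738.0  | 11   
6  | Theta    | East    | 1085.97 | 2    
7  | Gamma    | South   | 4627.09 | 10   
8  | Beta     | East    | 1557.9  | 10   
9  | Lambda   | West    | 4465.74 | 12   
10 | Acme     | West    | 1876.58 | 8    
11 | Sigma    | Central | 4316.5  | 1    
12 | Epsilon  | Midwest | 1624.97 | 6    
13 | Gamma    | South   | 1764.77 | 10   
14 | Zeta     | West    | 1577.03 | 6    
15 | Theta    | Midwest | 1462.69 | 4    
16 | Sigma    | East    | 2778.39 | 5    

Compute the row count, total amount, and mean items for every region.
SELECT region,
       COUNT(*) as cnt,
       SUM(amount) as total_amount,
       AVG(items) as avg_items
FROM orders
GROUP BY region

Result:
  Central: 2 records, 5866.04 total amount, 6.50 avg items
  East: 3 records, 5422.26 total amount, 5.67 avg items
  Midwest: 3 records, 5316.89 total amount, 5.00 avg items
  South: 2 records, 6391.86 total amount, 10.00 avg items
  West: 6 records, 16072.34 total amount, 9.67 avg items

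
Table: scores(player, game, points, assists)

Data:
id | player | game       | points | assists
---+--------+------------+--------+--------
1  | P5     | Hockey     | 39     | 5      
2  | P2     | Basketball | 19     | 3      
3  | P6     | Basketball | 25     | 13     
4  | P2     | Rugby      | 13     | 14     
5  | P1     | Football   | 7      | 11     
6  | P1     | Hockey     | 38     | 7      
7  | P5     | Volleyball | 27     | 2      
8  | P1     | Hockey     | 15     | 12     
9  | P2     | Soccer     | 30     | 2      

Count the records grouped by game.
SELECT game, COUNT(*) as count
FROM scores
GROUP BY game

Result:
  Basketball: 2
  Football: 1
  Hockey: 3
  Rugby: 1
  Soccer: 1
  Volleyball: 1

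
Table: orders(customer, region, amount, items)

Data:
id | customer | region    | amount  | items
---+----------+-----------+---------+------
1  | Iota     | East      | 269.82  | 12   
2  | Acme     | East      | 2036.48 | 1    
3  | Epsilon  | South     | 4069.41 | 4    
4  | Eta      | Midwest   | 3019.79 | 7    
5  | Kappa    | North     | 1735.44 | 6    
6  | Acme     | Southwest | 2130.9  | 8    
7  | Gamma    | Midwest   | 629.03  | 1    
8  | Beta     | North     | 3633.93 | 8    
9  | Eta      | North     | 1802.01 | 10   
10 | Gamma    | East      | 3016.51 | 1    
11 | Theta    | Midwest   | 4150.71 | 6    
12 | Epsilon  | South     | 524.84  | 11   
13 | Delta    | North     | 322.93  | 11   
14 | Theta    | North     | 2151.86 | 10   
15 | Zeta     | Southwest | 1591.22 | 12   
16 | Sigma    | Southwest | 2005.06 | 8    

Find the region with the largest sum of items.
SELECT region, SUM(items) as val
FROM orders
GROUP BY region
ORDER BY val DESC
LIMIT 1

Result: North with sum(items) = 45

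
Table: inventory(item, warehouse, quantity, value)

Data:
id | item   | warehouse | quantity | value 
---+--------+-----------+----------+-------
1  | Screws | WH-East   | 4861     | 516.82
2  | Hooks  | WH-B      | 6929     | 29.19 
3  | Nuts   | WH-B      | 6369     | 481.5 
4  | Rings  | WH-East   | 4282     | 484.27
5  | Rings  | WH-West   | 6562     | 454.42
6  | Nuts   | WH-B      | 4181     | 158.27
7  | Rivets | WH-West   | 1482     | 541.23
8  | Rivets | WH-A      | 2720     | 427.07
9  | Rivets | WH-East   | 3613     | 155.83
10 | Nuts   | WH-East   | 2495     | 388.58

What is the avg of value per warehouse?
SELECT warehouse, AVG(value) as result
FROM inventory
GROUP BY warehouse

Result:
  WH-A: 427.07
  WH-B: 222.99
  WH-East: 386.38
  WH-West: 497.83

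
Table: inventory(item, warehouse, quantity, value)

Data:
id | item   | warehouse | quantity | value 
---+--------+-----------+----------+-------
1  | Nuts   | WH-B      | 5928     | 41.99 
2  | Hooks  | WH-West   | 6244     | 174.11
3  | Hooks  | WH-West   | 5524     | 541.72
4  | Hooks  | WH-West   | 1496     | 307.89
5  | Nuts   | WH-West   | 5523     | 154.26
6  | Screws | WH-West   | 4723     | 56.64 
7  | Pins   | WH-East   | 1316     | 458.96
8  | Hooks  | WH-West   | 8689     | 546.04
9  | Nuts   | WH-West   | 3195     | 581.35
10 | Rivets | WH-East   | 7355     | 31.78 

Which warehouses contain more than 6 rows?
SELECT warehouse, COUNT(*) as cnt
FROM inventory
GROUP BY warehouse
HAVING COUNT(*) > 6

Result:
  WH-West: 7

Note: HAVING filters groups after aggregation, WHERE filters rows before.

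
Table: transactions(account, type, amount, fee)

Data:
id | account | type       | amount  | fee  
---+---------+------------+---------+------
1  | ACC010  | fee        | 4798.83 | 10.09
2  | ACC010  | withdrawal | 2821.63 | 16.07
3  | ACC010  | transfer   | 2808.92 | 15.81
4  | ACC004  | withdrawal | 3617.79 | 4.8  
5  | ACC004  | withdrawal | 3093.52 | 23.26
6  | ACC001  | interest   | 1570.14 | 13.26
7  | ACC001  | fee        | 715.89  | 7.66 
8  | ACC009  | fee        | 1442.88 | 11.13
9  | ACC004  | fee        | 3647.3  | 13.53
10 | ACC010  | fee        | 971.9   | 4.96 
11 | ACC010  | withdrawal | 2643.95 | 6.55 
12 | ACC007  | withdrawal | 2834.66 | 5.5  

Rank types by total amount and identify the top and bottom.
SELECT type, SUM(amount)
FROM transactions
GROUP BY type
ORDER BY SUM(amount)

All groups:
  interest: 1570.14
  transfer: 2808.92
  fee: 11576.80
  withdrawal: 15011.55

Highest: withdrawal (15011.55)
Lowest: interest (1570.14)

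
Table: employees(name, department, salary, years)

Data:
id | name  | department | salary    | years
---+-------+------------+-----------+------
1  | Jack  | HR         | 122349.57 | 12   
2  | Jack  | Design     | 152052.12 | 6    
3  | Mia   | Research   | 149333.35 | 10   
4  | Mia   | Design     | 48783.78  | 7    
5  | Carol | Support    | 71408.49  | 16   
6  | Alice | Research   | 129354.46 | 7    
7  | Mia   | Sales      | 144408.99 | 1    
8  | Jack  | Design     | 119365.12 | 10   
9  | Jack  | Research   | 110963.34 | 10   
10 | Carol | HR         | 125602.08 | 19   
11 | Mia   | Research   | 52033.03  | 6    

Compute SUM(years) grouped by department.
SELECT department, SUM(years) as result
FROM employees
GROUP BY department

Result:
  Design: 23
  HR: 31
  Research: 33
  Sales: 1
  Support: 16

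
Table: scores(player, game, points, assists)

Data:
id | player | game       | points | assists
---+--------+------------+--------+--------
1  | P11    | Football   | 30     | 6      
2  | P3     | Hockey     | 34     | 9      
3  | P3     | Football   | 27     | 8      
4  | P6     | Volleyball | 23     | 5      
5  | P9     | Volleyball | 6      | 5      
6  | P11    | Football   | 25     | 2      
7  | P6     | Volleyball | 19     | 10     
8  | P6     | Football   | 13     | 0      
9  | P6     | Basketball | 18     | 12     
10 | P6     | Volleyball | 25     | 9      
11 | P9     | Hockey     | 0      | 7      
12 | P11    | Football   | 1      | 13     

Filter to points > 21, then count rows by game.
SELECT game, COUNT(*)
FROM scores
WHERE points > 21
GROUP BY game

Note: WHERE filters rows before grouping.

Result:
  Football: 3
  Hockey: 1
  Volleyball: 2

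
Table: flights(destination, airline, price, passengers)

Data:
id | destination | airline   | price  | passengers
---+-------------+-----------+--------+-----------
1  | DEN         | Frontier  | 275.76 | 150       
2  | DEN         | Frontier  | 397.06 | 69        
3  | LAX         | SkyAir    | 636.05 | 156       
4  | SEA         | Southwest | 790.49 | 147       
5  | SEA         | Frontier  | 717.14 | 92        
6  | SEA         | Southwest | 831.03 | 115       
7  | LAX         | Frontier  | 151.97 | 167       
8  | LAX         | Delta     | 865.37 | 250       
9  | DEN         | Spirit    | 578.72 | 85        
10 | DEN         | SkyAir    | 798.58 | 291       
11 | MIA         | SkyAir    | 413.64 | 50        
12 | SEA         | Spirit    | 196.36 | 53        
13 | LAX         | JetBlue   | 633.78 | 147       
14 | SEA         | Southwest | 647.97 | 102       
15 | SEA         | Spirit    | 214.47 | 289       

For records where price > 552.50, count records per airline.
SELECT airline, COUNT(*)
FROM flights
WHERE price > 552.50
GROUP BY airline

Note: WHERE filters rows before grouping.

Result:
  Delta: 1
  Frontier: 1
  JetBlue: 1
  SkyAir: 2
  Southwest: 3
  Spirit: 1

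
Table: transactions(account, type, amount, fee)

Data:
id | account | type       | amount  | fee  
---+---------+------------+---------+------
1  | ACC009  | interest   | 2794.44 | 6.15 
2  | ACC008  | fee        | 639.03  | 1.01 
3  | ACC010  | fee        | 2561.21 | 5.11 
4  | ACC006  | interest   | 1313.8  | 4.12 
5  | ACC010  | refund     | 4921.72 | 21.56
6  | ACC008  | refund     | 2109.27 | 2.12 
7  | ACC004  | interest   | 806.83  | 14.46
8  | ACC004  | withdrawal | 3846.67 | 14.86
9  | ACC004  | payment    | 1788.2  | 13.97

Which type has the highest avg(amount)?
SELECT type, AVG(amount) as val
FROM transactions
GROUP BY type
ORDER BY val DESC
LIMIT 1

Result: withdrawal with avg(amount) = 3846.67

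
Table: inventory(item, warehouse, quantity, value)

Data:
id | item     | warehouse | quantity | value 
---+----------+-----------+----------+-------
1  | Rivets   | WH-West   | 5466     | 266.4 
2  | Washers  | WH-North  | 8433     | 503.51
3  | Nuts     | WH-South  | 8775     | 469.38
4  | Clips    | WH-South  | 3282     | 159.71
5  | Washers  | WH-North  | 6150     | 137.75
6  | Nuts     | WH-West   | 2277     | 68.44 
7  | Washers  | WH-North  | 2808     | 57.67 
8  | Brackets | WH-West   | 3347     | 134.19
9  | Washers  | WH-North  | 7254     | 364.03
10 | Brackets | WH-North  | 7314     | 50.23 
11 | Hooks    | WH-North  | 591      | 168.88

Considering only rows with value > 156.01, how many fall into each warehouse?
SELECT warehouse, COUNT(*)
FROM inventory
WHERE value > 156.01
GROUP BY warehouse

Note: WHERE filters rows before grouping.

Result:
  WH-North: 3
  WH-South: 2
  WH-West: 1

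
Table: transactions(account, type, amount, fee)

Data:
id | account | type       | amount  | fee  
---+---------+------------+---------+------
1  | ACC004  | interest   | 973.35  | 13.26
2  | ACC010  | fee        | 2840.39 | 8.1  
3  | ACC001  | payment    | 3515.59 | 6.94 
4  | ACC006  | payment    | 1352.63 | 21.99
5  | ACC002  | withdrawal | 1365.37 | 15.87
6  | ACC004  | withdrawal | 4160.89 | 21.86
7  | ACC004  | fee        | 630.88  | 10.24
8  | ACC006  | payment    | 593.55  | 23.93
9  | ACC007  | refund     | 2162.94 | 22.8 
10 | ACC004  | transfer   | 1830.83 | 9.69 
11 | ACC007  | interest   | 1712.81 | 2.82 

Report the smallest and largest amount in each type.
SELECT type, MIN(amount), MAX(amount)
FROM transactions
GROUP BY type

Result:
  fee: min=630.88, max=2840.39
  interest: min=973.35, max=1712.81
  payment: min=593.55, max=3515.59
  refund: min=2162.94, max=2162.94
  transfer: min=1830.83, max=1830.83
  withdrawal: min=1365.37, max=4160.89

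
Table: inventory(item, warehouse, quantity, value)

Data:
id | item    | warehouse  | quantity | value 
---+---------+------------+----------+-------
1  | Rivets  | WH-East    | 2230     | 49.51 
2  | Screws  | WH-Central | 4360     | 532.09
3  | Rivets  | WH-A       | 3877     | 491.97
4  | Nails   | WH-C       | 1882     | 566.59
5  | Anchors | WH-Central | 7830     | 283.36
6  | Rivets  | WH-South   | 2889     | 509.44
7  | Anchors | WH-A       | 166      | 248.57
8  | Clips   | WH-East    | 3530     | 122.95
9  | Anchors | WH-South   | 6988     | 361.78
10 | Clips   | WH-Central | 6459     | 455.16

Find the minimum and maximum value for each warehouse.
SELECT warehouse, MIN(value), MAX(value)
FROM inventory
GROUP BY warehouse

Result:
  WH-A: min=248.57, max=491.97
  WH-C: min=566.59, max=566.59
  WH-Central: min=283.36, max=532.09
  WH-East: min=49.51, max=122.95
  WH-South: min=361.78, max=509.44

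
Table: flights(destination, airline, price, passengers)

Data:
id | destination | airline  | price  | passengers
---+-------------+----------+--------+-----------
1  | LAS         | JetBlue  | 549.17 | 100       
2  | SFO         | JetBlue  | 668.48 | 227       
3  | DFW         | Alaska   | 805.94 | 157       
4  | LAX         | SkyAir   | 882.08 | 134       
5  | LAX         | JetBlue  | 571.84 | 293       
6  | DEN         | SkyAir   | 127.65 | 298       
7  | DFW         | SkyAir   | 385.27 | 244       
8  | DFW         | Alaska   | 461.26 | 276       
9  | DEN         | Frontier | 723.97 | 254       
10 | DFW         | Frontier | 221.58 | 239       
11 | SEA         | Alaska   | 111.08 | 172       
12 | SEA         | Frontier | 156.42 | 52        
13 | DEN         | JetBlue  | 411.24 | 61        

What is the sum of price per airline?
SELECT airline, SUM(price) as result
FROM flights
GROUP BY airline

Result:
  Alaska: 1378.28
  Frontier: 1101.97
  JetBlue: 2200.73
  SkyAir: 1395.00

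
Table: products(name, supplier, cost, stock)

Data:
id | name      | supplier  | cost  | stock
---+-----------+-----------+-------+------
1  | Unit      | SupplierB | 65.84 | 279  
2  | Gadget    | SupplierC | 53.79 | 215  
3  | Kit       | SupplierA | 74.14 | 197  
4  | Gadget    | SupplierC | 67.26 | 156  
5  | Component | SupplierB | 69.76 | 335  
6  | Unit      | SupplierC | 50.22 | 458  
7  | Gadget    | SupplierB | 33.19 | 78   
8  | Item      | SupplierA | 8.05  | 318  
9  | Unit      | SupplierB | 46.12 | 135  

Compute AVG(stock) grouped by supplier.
SELECT supplier, AVG(stock) as result
FROM products
GROUP BY supplier

Result:
  SupplierA: 257.50
  SupplierB: 206.75
  SupplierC: 276.33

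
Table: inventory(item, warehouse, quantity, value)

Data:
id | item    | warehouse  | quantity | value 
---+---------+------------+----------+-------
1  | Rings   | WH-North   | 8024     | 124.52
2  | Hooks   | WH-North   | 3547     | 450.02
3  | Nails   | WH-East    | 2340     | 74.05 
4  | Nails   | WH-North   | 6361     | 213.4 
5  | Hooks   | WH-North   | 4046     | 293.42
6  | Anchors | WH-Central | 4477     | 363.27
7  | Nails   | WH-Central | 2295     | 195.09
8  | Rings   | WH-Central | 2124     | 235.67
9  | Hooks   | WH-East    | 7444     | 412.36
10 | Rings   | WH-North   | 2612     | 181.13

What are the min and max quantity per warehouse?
SELECT warehouse, MIN(quantity), MAX(quantity)
FROM inventory
GROUP BY warehouse

Result:
  WH-Central: min=2124, max=4477
  WH-East: min=2340, max=7444
  WH-North: min=2612, max=8024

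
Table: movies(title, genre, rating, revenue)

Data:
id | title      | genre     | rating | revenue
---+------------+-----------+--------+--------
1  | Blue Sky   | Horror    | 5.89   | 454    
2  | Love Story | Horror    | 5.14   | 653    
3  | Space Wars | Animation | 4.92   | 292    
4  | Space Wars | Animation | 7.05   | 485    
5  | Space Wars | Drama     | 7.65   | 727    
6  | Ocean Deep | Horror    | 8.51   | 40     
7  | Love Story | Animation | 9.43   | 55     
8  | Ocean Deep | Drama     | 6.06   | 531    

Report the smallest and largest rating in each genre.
SELECT genre, MIN(rating), MAX(rating)
FROM movies
GROUP BY genre

Result:
  Animation: min=4.92, max=9.43
  Drama: min=6.06, max=7.65
  Horror: min=5.14, max=8.51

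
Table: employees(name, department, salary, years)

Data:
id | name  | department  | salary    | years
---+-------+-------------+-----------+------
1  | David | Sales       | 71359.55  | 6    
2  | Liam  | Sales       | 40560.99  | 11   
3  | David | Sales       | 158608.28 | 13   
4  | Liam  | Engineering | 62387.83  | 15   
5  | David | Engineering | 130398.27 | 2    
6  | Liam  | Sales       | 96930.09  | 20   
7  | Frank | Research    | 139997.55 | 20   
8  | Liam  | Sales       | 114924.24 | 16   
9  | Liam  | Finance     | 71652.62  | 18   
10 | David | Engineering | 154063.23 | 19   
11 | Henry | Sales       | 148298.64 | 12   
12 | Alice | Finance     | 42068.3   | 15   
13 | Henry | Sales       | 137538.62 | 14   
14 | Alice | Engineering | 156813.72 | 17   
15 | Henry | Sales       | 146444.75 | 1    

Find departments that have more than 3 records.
SELECT department, COUNT(*) as cnt
FROM employees
GROUP BY department
HAVING COUNT(*) > 3

Result:
  Engineering: 4
  Sales: 8

Note: HAVING filters groups after aggregation, WHERE filters rows before.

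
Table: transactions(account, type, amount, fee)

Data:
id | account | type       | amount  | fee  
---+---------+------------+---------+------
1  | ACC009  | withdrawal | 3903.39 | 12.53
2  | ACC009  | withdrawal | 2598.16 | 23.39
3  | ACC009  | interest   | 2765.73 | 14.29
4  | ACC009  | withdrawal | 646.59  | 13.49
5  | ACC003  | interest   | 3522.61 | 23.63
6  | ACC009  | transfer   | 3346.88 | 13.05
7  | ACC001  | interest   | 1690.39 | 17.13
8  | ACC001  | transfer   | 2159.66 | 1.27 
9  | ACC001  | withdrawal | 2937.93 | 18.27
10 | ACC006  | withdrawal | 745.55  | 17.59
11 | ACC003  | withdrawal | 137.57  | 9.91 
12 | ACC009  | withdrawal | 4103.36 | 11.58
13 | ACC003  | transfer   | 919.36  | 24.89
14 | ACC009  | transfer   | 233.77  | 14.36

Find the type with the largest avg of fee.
SELECT type, AVG(fee) as val
FROM transactions
GROUP BY type
ORDER BY val DESC
LIMIT 1

Result: interest with avg(fee) = 18.35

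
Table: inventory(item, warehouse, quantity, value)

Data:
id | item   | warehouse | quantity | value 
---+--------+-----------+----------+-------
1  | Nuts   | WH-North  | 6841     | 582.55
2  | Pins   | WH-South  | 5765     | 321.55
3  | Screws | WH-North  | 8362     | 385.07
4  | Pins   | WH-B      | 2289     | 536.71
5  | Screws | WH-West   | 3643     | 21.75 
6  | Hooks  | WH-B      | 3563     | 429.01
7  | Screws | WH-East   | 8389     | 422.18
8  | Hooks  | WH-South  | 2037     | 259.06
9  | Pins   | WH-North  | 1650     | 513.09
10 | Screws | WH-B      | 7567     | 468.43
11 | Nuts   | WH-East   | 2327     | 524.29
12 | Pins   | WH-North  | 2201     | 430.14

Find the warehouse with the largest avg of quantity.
SELECT warehouse, AVG(quantity) as val
FROM inventory
GROUP BY warehouse
ORDER BY val DESC
LIMIT 1

Result: WH-East with avg(quantity) = 5358.00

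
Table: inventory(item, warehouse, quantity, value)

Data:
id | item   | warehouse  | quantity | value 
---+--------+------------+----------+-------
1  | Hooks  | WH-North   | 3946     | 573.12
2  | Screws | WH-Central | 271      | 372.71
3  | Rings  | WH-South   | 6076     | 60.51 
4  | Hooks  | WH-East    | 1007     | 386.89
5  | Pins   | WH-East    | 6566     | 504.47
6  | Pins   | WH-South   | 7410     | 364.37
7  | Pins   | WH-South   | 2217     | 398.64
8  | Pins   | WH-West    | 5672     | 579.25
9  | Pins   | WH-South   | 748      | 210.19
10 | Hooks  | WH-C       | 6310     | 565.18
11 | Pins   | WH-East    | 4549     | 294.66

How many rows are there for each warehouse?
SELECT warehouse, COUNT(*) as count
FROM inventory
GROUP BY warehouse

Result:
  WH-C: 1
  WH-Central: 1
  WH-East: 3
  WH-North: 1
  WH-South: 4
  WH-West: 1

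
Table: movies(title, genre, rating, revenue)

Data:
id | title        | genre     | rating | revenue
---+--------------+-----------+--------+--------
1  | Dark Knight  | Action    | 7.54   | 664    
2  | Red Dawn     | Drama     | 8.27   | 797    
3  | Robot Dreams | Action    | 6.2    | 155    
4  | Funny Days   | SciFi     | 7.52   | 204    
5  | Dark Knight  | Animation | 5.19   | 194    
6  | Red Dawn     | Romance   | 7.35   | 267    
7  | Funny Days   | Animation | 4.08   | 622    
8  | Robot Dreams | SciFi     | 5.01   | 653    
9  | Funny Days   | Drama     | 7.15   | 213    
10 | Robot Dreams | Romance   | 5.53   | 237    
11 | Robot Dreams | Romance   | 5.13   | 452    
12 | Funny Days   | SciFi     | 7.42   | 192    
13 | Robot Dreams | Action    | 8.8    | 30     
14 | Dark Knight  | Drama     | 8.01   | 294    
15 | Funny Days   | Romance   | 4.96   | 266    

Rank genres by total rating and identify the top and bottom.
SELECT genre, SUM(rating)
FROM movies
GROUP BY genre
ORDER BY SUM(rating)

All groups:
  Animation: 9.27
  SciFi: 19.95
  Action: 22.54
  Romance: 22.97
  Drama: 23.43

Highest: Drama (23.43)
Lowest: Animation (9.27)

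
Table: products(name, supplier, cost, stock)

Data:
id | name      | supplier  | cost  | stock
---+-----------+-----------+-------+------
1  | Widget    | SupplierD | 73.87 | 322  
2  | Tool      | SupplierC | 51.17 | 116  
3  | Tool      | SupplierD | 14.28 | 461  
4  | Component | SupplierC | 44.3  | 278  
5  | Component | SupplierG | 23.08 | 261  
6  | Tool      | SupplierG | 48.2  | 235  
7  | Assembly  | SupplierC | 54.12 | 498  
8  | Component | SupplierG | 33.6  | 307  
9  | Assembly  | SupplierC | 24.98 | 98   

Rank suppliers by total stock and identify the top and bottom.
SELECT supplier, SUM(stock)
FROM products
GROUP BY supplier
ORDER BY SUM(stock)

All groups:
  SupplierD: 783
  SupplierG: 803
  SupplierC: 990

Highest: SupplierC (990)
Lowest: SupplierD (783)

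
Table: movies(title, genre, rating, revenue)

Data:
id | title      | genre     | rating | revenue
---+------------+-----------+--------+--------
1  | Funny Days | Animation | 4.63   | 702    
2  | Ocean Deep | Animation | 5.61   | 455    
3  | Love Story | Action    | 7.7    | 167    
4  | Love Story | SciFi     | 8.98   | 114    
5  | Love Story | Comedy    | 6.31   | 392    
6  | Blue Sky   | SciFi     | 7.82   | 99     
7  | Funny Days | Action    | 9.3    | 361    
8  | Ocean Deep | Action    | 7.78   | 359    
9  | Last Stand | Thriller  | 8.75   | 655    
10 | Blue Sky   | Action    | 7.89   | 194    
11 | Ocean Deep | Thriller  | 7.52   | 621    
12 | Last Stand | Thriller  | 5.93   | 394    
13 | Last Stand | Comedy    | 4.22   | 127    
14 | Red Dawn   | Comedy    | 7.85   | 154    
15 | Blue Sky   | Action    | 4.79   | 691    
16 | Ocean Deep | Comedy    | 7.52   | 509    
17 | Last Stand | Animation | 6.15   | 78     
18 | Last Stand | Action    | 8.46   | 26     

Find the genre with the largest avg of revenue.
SELECT genre, AVG(revenue) as val
FROM movies
GROUP BY genre
ORDER BY val DESC
LIMIT 1

Result: Thriller with avg(revenue) = 556.67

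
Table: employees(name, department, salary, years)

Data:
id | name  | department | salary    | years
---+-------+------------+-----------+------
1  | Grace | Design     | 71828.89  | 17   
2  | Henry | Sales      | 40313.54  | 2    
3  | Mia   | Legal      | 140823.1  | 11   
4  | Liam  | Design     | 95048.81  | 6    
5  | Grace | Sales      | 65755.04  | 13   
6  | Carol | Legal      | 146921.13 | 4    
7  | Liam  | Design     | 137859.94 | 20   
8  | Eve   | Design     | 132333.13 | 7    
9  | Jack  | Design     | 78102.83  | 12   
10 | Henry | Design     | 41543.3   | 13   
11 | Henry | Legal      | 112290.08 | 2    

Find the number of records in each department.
SELECT department, COUNT(*) as count
FROM employees
GROUP BY department

Result:
  Design: 6
  Legal: 3
  Sales: 2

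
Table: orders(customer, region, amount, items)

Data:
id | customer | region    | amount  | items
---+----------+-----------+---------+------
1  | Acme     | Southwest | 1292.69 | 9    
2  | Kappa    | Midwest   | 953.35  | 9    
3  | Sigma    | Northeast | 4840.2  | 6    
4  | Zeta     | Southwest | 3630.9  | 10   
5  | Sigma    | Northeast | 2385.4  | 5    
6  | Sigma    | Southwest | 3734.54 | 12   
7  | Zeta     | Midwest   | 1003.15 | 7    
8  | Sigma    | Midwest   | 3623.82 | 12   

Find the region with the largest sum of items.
SELECT region, SUM(items) as val
FROM orders
GROUP BY region
ORDER BY val DESC
LIMIT 1

Result: Southwest with sum(items) = 31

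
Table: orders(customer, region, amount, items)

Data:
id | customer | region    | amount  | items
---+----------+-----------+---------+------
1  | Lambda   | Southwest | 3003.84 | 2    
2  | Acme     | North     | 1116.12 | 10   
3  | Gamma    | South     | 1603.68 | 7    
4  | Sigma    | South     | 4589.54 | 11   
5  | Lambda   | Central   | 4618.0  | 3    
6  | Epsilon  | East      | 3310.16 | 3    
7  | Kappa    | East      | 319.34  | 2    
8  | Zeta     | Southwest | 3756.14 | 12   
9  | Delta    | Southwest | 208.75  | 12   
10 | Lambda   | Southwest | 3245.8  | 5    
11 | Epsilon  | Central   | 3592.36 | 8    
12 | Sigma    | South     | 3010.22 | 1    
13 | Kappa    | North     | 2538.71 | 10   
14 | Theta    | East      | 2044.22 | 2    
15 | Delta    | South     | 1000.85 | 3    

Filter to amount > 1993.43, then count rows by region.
SELECT region, COUNT(*)
FROM orders
WHERE amount > 1993.43
GROUP BY region

Note: WHERE filters rows before grouping.

Result:
  Central: 2
  East: 2
  North: 1
  South: 2
  Southwest: 3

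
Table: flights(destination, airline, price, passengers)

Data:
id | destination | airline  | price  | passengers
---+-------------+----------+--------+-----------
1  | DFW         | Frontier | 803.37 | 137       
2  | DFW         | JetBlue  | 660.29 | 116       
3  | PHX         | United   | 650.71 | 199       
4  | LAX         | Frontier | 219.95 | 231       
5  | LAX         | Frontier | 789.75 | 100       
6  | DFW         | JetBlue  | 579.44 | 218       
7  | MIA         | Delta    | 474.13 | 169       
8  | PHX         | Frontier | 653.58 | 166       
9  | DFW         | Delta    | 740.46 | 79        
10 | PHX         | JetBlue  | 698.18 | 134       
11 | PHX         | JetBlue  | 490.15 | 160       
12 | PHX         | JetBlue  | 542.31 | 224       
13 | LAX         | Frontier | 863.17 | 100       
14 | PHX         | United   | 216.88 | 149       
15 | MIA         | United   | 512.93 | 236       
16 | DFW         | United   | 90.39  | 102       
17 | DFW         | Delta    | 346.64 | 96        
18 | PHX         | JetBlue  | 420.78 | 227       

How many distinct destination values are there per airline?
SELECT airline, COUNT(DISTINCT destination)
FROM flights
GROUP BY airline

Result:
  Delta: 2 distinct
  Frontier: 3 distinct
  JetBlue: 2 distinct
  United: 3 distinct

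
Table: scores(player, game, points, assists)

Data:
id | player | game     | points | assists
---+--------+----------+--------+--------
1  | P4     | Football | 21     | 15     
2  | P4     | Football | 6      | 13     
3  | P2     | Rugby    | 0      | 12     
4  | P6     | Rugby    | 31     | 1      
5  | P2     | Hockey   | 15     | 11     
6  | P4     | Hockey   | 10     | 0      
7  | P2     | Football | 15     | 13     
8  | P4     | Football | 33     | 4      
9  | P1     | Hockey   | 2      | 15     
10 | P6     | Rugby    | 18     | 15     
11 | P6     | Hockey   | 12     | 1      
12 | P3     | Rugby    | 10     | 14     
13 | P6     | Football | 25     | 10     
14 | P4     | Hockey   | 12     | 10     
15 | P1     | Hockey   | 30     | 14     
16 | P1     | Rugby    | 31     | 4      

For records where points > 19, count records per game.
SELECT game, COUNT(*)
FROM scores
WHERE points > 19
GROUP BY game

Note: WHERE filters rows before grouping.

Result:
  Football: 3
  Hockey: 1
  Rugby: 2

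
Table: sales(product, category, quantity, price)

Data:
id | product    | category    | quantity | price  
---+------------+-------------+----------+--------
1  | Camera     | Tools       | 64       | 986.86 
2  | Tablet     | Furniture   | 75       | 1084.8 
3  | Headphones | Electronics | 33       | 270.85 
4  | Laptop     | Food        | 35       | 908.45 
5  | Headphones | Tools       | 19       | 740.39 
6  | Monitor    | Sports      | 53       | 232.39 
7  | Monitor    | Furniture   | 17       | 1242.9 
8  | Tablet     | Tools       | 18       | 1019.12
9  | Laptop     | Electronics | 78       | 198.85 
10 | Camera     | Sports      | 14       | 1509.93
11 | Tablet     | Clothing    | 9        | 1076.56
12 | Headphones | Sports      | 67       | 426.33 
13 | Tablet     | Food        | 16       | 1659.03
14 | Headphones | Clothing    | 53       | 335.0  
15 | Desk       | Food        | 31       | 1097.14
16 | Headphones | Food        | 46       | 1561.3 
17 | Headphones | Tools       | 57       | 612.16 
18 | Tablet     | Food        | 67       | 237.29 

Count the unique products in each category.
SELECT category, COUNT(DISTINCT product)
FROM sales
GROUP BY category

Result:
  Clothing: 2 distinct
  Electronics: 2 distinct
  Food: 4 distinct
  Furniture: 2 distinct
  Sports: 3 distinct
  Tools: 3 distinct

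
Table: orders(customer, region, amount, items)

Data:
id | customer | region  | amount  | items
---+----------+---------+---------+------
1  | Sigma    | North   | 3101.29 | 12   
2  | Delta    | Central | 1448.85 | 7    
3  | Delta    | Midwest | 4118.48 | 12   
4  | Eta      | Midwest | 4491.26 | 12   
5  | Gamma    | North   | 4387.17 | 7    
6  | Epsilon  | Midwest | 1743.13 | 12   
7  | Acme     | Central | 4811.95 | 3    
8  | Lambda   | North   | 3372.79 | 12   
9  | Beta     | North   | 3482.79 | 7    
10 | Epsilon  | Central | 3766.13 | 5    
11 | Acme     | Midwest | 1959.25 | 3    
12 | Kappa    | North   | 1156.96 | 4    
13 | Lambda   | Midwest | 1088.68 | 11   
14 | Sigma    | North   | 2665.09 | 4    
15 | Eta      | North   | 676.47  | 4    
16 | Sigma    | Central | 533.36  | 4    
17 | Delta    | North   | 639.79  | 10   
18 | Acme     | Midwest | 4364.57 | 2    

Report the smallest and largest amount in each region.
SELECT region, MIN(amount), MAX(amount)
FROM orders
GROUP BY region

Result:
  Central: min=533.36, max=4811.95
  Midwest: min=1088.68, max=4491.26
  North: min=639.79, max=4387.17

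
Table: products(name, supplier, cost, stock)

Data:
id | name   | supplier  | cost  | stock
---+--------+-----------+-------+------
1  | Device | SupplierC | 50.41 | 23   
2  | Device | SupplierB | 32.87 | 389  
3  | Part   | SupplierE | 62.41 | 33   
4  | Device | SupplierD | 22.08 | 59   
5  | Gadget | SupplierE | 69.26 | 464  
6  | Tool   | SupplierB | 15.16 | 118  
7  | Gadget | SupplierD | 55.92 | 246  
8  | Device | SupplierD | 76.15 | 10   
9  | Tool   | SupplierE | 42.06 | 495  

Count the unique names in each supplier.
SELECT supplier, COUNT(DISTINCT name)
FROM products
GROUP BY supplier

Result:
  SupplierB: 2 distinct
  SupplierC: 1 distinct
  SupplierD: 2 distinct
  SupplierE: 3 distinct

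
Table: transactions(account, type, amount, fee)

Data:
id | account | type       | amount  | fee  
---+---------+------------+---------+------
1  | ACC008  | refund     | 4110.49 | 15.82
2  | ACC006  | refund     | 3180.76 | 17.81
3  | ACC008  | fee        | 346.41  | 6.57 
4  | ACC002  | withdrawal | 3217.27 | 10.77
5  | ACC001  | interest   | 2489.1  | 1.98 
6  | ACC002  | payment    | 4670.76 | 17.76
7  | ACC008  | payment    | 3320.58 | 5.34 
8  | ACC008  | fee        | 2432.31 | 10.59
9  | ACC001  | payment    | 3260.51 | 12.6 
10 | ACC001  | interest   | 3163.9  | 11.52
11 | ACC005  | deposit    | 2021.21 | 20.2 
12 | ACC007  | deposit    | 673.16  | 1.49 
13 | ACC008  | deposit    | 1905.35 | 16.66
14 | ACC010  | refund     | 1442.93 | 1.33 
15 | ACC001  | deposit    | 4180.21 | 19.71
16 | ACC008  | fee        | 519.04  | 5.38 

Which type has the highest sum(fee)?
SELECT type, SUM(fee) as val
FROM transactions
GROUP BY type
ORDER BY val DESC
LIMIT 1

Result: deposit with sum(fee) = 58.06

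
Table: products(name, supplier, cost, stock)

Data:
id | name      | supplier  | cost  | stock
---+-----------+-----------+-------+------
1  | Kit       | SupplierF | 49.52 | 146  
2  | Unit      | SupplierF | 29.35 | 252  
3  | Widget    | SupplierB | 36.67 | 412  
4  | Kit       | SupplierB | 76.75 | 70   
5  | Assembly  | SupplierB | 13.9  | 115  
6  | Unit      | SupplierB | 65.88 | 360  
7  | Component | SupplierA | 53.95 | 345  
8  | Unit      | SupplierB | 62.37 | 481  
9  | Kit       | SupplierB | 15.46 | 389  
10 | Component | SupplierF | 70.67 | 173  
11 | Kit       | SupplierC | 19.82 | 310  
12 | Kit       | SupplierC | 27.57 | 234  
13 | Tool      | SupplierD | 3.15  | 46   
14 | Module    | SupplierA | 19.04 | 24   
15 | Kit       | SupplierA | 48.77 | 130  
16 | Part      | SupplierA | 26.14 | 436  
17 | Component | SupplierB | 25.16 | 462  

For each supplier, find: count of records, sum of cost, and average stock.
SELECT supplier,
       COUNT(*) as cnt,
       SUM(cost) as total_cost,
       AVG(stock) as avg_stock
FROM products
GROUP BY supplier

Result:
  SupplierA: 4 records, 147.90 total cost, 233.75 avg stock
  SupplierB: 7 records, 296.19 total cost, 327.00 avg stock
  SupplierC: 2 records, 47.39 total cost, 272.00 avg stock
  SupplierD: 1 records, 3.15 total cost, 46.00 avg stock
  SupplierF: 3 records, 149.54 total cost, 190.33 avg stock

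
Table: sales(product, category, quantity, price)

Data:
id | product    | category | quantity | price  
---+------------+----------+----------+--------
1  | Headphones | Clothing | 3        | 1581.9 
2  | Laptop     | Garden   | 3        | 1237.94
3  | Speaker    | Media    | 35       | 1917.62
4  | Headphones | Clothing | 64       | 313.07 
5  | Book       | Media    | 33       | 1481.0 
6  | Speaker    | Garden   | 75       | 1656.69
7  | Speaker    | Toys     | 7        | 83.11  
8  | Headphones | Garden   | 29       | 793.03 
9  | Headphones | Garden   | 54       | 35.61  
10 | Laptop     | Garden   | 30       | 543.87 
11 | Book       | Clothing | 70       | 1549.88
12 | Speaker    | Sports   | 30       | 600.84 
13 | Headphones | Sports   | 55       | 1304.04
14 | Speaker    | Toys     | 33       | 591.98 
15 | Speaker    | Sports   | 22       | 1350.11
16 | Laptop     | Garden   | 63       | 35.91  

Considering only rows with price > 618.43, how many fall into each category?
SELECT category, COUNT(*)
FROM sales
WHERE price > 618.43
GROUP BY category

Note: WHERE filters rows before grouping.

Result:
  Clothing: 2
  Garden: 3
  Media: 2
  Sports: 2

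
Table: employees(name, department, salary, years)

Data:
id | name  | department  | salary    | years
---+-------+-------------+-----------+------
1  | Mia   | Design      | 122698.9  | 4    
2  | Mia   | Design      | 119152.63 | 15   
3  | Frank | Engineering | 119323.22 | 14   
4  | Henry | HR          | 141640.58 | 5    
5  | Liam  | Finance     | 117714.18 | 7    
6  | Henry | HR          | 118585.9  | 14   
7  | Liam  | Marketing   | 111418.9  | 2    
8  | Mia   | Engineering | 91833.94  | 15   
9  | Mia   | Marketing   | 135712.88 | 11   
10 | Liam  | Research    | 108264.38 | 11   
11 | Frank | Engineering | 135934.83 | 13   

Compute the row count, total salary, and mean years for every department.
SELECT department,
       COUNT(*) as cnt,
       SUM(salary) as total_salary,
       AVG(years) as avg_years
FROM employees
GROUP BY department

Result:
  Design: 2 records, 241851.53 total salary, 9.50 avg years
  Engineering: 3 records, 347091.99 total salary, 14.00 avg years
  Finance: 1 records, 117714.18 total salary, 7.00 avg years
  HR: 2 records, 260226.48 total salary, 9.50 avg years
  Marketing: 2 records, 247131.78 total salary, 6.50 avg years
  Research: 1 records, 108264.38 total salary, 11.00 avg years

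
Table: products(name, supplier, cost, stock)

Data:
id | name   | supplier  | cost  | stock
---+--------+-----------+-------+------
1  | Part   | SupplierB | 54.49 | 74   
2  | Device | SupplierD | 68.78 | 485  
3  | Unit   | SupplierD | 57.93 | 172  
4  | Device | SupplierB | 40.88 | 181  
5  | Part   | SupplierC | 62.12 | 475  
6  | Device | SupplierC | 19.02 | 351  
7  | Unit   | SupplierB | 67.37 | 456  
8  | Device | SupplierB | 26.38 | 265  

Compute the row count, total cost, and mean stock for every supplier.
SELECT supplier,
       COUNT(*) as cnt,
       SUM(cost) as total_cost,
       AVG(stock) as avg_stock
FROM products
GROUP BY supplier

Result:
  SupplierB: 4 records, 189.12 total cost, 244.00 avg stock
  SupplierC: 2 records, 81.14 total cost, 413.00 avg stock
  SupplierD: 2 records, 126.71 total cost, 328.50 avg stock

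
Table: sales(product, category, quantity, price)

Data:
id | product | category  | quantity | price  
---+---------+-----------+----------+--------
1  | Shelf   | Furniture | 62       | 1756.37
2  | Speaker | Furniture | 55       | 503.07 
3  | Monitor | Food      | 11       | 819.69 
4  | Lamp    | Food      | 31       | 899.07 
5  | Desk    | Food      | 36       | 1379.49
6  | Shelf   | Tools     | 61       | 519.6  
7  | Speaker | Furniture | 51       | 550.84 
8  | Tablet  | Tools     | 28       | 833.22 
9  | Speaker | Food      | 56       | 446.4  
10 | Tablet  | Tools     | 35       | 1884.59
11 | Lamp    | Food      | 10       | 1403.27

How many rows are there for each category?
SELECT category, COUNT(*) as count
FROM sales
GROUP BY category

Result:
  Food: 5
  Furniture: 3
  Tools: 3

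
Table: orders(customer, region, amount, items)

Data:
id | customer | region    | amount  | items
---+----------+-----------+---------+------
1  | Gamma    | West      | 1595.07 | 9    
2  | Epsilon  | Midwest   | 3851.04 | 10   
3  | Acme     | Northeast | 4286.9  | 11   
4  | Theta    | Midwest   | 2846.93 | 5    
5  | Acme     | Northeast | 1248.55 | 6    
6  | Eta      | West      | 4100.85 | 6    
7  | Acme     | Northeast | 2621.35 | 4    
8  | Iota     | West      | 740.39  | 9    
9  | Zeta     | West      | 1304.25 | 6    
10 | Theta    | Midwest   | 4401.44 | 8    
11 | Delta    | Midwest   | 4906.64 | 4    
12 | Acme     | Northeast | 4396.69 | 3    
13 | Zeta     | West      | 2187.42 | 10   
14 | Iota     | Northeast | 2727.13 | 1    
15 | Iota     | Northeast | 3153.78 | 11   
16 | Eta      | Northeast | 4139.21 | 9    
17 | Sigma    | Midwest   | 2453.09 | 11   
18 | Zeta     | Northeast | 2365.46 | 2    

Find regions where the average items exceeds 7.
SELECT region, AVG(items)
FROM orders
GROUP BY region
HAVING AVG(items) > 7

Result:
  Midwest: avg=7.60
  West: avg=8.00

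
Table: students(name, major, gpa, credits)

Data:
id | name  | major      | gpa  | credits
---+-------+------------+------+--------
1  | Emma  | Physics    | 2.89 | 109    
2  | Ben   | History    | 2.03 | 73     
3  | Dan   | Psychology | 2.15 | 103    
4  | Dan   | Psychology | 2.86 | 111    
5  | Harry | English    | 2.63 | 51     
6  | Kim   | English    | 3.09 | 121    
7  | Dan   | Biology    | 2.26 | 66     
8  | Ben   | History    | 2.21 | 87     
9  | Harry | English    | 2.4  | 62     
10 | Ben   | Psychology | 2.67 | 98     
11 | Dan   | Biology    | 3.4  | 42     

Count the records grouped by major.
SELECT major, COUNT(*) as count
FROM students
GROUP BY major

Result:
  Biology: 2
  English: 3
  History: 2
  Physics: 1
  Psychology: 3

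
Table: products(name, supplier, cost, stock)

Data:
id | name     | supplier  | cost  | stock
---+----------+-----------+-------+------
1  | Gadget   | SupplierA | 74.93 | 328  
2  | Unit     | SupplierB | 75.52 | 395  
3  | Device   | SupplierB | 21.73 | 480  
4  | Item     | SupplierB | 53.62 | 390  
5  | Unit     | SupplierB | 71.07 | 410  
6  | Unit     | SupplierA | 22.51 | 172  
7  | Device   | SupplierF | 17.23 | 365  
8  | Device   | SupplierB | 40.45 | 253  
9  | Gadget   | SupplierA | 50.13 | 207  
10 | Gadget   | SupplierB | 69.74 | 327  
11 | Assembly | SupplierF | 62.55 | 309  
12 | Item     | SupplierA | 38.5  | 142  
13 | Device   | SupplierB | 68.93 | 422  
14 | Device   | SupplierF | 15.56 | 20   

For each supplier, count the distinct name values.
SELECT supplier, COUNT(DISTINCT name)
FROM products
GROUP BY supplier

Result:
  SupplierA: 3 distinct
  SupplierB: 4 distinct
  SupplierF: 2 distinct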